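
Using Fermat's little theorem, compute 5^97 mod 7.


Fermat's little theorem: if p is prime and gcd(a,p)=1, then a^(p-1) ≡ 1 (mod p)
p = 7 is prime, gcd(5,7) = 1
Reduce exponent: 97 mod 6 = 1
So 5^97 ≡ 5^1 (mod 7)
5^1 mod 7 = 5

5^97 ≡ 5 (mod 7)


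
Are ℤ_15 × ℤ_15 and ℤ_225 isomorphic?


Comparing ℤ_15 × ℤ_15 and ℤ_225:
gcd(15,15) = 15 ≠ 1. Max element order in ℤ_15×ℤ_15 is lcm(15,15) = 15 < 225, so it has no element of order 225

No, ℤ_15 × ℤ_15 ≇ ℤ_225


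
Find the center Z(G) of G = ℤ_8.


Z(G) = {g ∈ G | gx = xg for all x ∈ G}
ℤ_8 is abelian, so Z(G) = G

Z(ℤ_8) = ℤ_8


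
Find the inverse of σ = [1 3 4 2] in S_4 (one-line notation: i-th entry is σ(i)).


To find σ⁻¹, swap domain and range:
σ(1) = 1 → σ⁻¹(1) = 1
σ(2) = 3 → σ⁻¹(3) = 2
σ(3) = 4 → σ⁻¹(4) = 3
σ(4) = 2 → σ⁻¹(2) = 4

σ⁻¹ = [1 4 2 3]


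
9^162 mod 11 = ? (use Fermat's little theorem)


Fermat's little theorem: if p is prime and gcd(a,p)=1, then a^(p-1) ≡ 1 (mod p)
p = 11 is prime, gcd(9,11) = 1
Reduce exponent: 162 mod 10 = 2
So 9^162 ≡ 9^2 (mod 11)
9^2 mod 11 = 4

9^162 ≡ 4 (mod 11)


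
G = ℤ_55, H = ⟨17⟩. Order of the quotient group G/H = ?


|⟨17⟩| = n / gcd(17, 55) = 55 / 1 = 55
H is normal (ℤ_55 is abelian).
|G/H| = |G| / |H| = 55 / 55 = 1

|G/H| = 1


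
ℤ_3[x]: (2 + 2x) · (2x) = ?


Expand and collect like terms; reduce coefficients mod 3:
x^0: 2·0 = 0 ≡ 0 (mod 3)
x^1: 2·2 + 2·0 = 4 ≡ 1 (mod 3)
x^2: 2·2 = 4 ≡ 1 (mod 3)
Result: x + x^2

f · g = x + x^2


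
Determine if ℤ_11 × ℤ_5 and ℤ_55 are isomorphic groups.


Comparing ℤ_11 × ℤ_5 and ℤ_55:
gcd(11,5) = 1, so ℤ_11 × ℤ_5 ≅ ℤ_55 (CRT)

Yes, ℤ_11 × ℤ_5 ≅ ℤ_55


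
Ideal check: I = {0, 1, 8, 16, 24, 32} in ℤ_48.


Check ideal conditions for I = {0, 1, 8, 16, 24, 32} in ℤ_48:
(1) I is an additive subgroup? No
(2) For r ∈ ℤ_48 and a ∈ I: r·a ∈ I? No  [counterexample: r=2, a=1, r·a mod 48 = 2 ∉ I]

No, I is not an ideal of ℤ_48


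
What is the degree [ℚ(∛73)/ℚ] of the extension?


∛73 has minimal polynomial x³ - 73 (irreducible over ℚ since 73 is not a perfect cube)

[ℚ(∛73)/ℚ] = 3


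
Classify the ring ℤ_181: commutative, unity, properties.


ℤ_181 is a commutative ring with unity 1; 181 is prime, so ℤ_181 is a field (hence an integral domain)
Commutative: Yes
Integral domain: Yes
Has unity: Yes

ℤ_181: Commutative=Yes, Unity=Yes


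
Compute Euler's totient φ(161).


Factor n: 161 = 7 × 23
φ(n) = n · ∏(1 - 1/p) over distinct primes p | n
φ(161) = 161 · (1 - 1/7) · (1 - 1/23) = 132

φ(161) = 132


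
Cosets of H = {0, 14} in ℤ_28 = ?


H = {0, 14}, |H| = 2
Number of cosets = |G|/|H| = 28/2 = 14
0 + H = {0, 14}
1 + H = {1, 15}
2 + H = {2, 16}
3 + H = {3, 17}
4 + H = {4, 18}
5 + H = {5, 19}
6 + H = {6, 20}
7 + H = {7, 21}
8 + H = {8, 22}
9 + H = {9, 23}
10 + H = {10, 24}
11 + H = {11, 25}
12 + H = {12, 26}
13 + H = {13, 27}

Cosets: 0+H={0,14}; 1+H={1,15}; 2+H={2,16}; 3+H={3,17}; 4+H={4,18}; 5+H={5,19}; 6+H={6,20}; 7+H={7,21}; 8+H={8,22}; 9+H={9,23}; 10+H={10,24}; 11+H={11,25}; 12+H={12,26}; 13+H={13,27}


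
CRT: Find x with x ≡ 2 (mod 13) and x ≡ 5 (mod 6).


m₁ = 13, m₂ = 6, gcd = 1, so CRT applies. M = m₁·m₂ = 78
Let M₁ = M/m₁ = 6, M₂ = M/m₂ = 13
Find y₁ ≡ M₁⁻¹ (mod m₁): 6⁻¹ ≡ 11 (mod 13)
Find y₂ ≡ M₂⁻¹ (mod m₂): 13⁻¹ ≡ 1 (mod 6)
x = a₁·M₁·y₁ + a₂·M₂·y₂ = 2·6·11 + 5·13·1 = 197
Reduce mod 78: x ≡ 41
Check: 41 mod 13 = 2 ✓, 41 mod 6 = 5 ✓

x ≡ 41 (mod 78)


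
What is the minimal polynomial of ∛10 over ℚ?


∛10 satisfies x³ - 10 = 0, irreducible over ℚ (no rational root; 10 is not a perfect cube)

Minimal polynomial: x³ - 10


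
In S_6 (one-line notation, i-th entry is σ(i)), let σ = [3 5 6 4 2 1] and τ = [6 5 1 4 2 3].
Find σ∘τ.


σ∘τ: apply τ first, then σ
1 →τ 6 →σ 1
2 →τ 5 →σ 2
3 →τ 1 →σ 3
4 →τ 4 →σ 4
5 →τ 2 →σ 5
6 →τ 3 →σ 6

σ∘τ = [1 2 3 4 5 6]


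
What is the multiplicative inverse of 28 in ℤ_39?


Use the extended Euclidean algorithm to write 1 = 28·s + 39·t; then s mod 39 is the inverse.
Euclidean algorithm:
  28 = 0·39 + 28
  39 = 1·28 + 11
  28 = 2·11 + 6
  11 = 1·6 + 5
  6 = 1·5 + 1
  5 = 5·1 + 0
gcd(28,39) = 1
Back-substitution gives: 28·(7) + 39·(-5) = 1
So 28⁻¹ ≡ 7 ≡ 7 (mod 39)
Check: 28 × 7 = 196 ≡ 1 (mod 39) ✓

28⁻¹ ≡ 7 (mod 39)


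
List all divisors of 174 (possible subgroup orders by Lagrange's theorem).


Lagrange's theorem: |H| divides |G|
|G| = 174
Divisors of 174: 1, 2, 3, 6, 29, 58, 87, 174

Possible subgroup orders: {1, 2, 3, 6, 29, 58, 87, 174}


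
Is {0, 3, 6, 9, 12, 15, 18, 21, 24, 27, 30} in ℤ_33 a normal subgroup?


H = {0, 3, 6, 9, 12, 15, 18, 21, 24, 27, 30} in ℤ_33
ℤ_33 is abelian; every subgroup of an abelian group is normal

Yes, normal subgroup


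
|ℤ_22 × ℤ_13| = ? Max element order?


|ℤ_22 × ℤ_13| = 22 × 13 = 286
Max element order = lcm(22,13) = 286
Cyclic? Yes (gcd=1)

|ℤ_22×ℤ_13| = 286, max element order = 286


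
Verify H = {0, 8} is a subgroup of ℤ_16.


Subgroup test for H = {0, 8} in (ℤ_16, +):
(1) 0 ∈ H? Yes
(2) Closure: for all a,b ∈ H, (a+b) mod 16 ∈ H? Yes
(3) Inverses: for all a ∈ H, -a mod 16 ∈ H? Yes

Yes, H is a subgroup of ℤ_16


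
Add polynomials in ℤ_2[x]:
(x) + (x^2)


Add coefficients mod 2:
x^0: 0 + 0 = 0 (mod 2)
x^1: 1 + 0 = 1 (mod 2)
x^2: 0 + 1 = 1 (mod 2)
Result: x + x^2

f + g = x + x^2


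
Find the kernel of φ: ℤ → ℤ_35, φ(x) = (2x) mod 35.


Kernel = preimage of identity
ker(φ) = {x ∈ ℤ : 2x ≡ 0 (mod 35)}. gcd(2,35) = 1, so 2x ≡ 0 (mod 35) ⟺ x ≡ 0 (mod 35/1 = 35). Hence ker(φ) = 35ℤ

ker(φ) = 35ℤ


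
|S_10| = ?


|S_n| = n! (number of permutations of n symbols)
|S_10| = 10! = 3628800

|S_10| = 3628800


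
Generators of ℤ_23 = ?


g generates ℤ_n iff gcd(g,n) = 1
Prime factors of 23: 23
Generators are g ∈ {1,...,22} not divisible by any of these primes.
Generators: {1, 2, 3, 4, 5, 6, 7, 8, 9, 10, 11, 12, 13, 14, 15, 16, 17, 18, 19, 20, 21, 22}
Number of generators = φ(23) = 22

Generators of ℤ_23 = {1, 2, 3, 4, 5, 6, 7, 8, 9, 10, 11, 12, 13, 14, 15, 16, 17, 18, 19, 20, 21, 22}


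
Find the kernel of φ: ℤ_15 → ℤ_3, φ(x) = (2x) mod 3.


Kernel = preimage of identity
ker(φ) = {x ∈ ℤ_15 : 2x ≡ 0 (mod 3)}. Since 3 | 15, φ is well-defined. The kernel is the cyclic subgroup ⟨3⟩ of ℤ_15 (order 5), i.e. {0, 3, 6, 9, 12}

ker(φ) = {0, 3, 6, 9, 12}


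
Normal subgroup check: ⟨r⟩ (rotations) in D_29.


H = ⟨r⟩ (rotations) in D_29
The rotation subgroup ⟨r⟩ has index 2 in D_29, so it is normal

Yes, normal subgroup


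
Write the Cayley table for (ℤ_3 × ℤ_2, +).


Elements: {(0,0), (0,1), (1,0), (1,1), (2,0), (2,1)}
Operation: componentwise addition mod (3, 2)
Entry (a, b) = ((a₁+b₁) mod 3, (a₂+b₂) mod 2)

Cayley table:
      | (0,0) | (0,1) | (1,0) | (1,1) | (2,0) | (2,1)
(0,0) | (0,0) | (0,1) | (1,0) | (1,1) | (2,0) | (2,1)
(0,1) | (0,1) | (0,0) | (1,1) | (1,0) | (2,1) | (2,0)
(1,0) | (1,0) | (1,1) | (2,0) | (2,1) | (0,0) | (0,1)
(1,1) | (1,1) | (1,0) | (2,1) | (2,0) | (0,1) | (0,0)
(2,0) | (2,0) | (2,1) | (0,0) | (0,1) | (1,0) | (1,1)
(2,1) | (2,1) | (2,0) | (0,1) | (0,0) | (1,1) | (1,0)


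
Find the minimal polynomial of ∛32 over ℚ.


∛32 satisfies x³ - 32 = 0, irreducible over ℚ (no rational root; 32 is not a perfect cube)

Minimal polynomial: x³ - 32


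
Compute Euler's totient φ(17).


φ(n) = count of k ∈ {1,...,n} with gcd(k,n)=1
Coprimes to 17: {1, 2, 3, 4, 5, 6, 7, 8, 9, 10, 11, 12, 13, 14, 15, 16}
Count: 16

φ(17) = 16


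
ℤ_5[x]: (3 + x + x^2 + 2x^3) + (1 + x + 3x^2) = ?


Add coefficients mod 5:
x^0: 3 + 1 = 4 (mod 5)
x^1: 1 + 1 = 2 (mod 5)
x^2: 1 + 3 = 4 (mod 5)
x^3: 2 + 0 = 2 (mod 5)
Result: 4 + 2x + 4x^2 + 2x^3

f + g = 4 + 2x + 4x^2 + 2x^3


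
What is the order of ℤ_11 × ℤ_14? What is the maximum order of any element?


|ℤ_11 × ℤ_14| = 11 × 14 = 154
Max element order = lcm(11,14) = 154
Cyclic? Yes (gcd=1)

|ℤ_11×ℤ_14| = 154, max element order = 154


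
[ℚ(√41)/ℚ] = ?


√41 has minimal polynomial x² - 41 (irreducible over ℚ since 41 is squarefree)

[ℚ(√41)/ℚ] = 2


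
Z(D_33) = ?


Z(G) = {g ∈ G | gx = xg for all x ∈ G}
For odd n, Z(D_n) = {e}: no nontrivial rotation commutes with all reflections

Z(D_33) = {e}


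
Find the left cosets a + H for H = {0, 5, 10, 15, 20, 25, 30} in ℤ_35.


H = {0, 5, 10, 15, 20, 25, 30}, |H| = 7
Number of cosets = |G|/|H| = 35/7 = 5
0 + H = {0, 5, 10, 15, 20, 25, 30}
1 + H = {1, 6, 11, 16, 21, 26, 31}
2 + H = {2, 7, 12, 17, 22, 27, 32}
3 + H = {3, 8, 13, 18, 23, 28, 33}
4 + H = {4, 9, 14, 19, 24, 29, 34}

Cosets: 0+H={0,5,10,15,20,25,30}; 1+H={1,6,11,16,21,26,31}; 2+H={2,7,12,17,22,27,32}; 3+H={3,8,13,18,23,28,33}; 4+H={4,9,14,19,24,29,34}


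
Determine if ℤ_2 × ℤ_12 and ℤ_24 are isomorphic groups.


Comparing ℤ_2 × ℤ_12 and ℤ_24:
gcd(2,12) = 2 ≠ 1. Max element order in ℤ_2×ℤ_12 is lcm(2,12) = 12 < 24, so it has no element of order 24

No, ℤ_2 × ℤ_12 ≇ ℤ_24


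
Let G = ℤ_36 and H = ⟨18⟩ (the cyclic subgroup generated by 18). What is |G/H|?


|⟨18⟩| = n / gcd(18, 36) = 36 / 18 = 2
H is normal (ℤ_36 is abelian).
|G/H| = |G| / |H| = 36 / 2 = 18

|G/H| = 18


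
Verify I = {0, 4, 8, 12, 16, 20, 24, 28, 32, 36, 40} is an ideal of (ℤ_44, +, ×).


Check ideal conditions for I = {0, 4, 8, 12, 16, 20, 24, 28, 32, 36, 40} in ℤ_44:
(1) I is an additive subgroup? Yes
(2) For r ∈ ℤ_44 and a ∈ I: r·a ∈ I? Yes

Yes, I is an ideal of ℤ_44


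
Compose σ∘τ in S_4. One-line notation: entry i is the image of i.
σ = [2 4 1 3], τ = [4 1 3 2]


σ∘τ: apply τ first, then σ
1 →τ 4 →σ 3
2 →τ 1 →σ 2
3 →τ 3 →σ 1
4 →τ 2 →σ 4

σ∘τ = [3 2 1 4]


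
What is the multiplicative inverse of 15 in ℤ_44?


Use the extended Euclidean algorithm to write 1 = 15·s + 44·t; then s mod 44 is the inverse.
Euclidean algorithm:
  15 = 0·44 + 15
  44 = 2·15 + 14
  15 = 1·14 + 1
  14 = 14·1 + 0
gcd(15,44) = 1
Back-substitution gives: 15·(3) + 44·(-1) = 1
So 15⁻¹ ≡ 3 ≡ 3 (mod 44)
Check: 15 × 3 = 45 ≡ 1 (mod 44) ✓

15⁻¹ ≡ 3 (mod 44)


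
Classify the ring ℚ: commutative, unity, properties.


ℚ is a field: commutative, has unity, every nonzero element is a unit (hence an integral domain)
Commutative: Yes
Integral domain: Yes
Has unity: Yes

ℚ: Commutative=Yes, Unity=Yes


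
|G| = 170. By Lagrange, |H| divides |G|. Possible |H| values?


Lagrange's theorem: |H| divides |G|
|G| = 170
Divisors of 170: 1, 2, 5, 10, 17, 34, 85, 170

Possible subgroup orders: {1, 2, 5, 10, 17, 34, 85, 170}


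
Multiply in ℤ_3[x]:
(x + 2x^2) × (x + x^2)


Expand and collect like terms; reduce coefficients mod 3:
x^0: 0·0 = 0 ≡ 0 (mod 3)
x^1: 0·1 + 1·0 = 0 ≡ 0 (mod 3)
x^2: 0·1 + 1·1 + 2·0 = 1 ≡ 1 (mod 3)
x^3: 1·1 + 2·1 = 3 ≡ 0 (mod 3)
x^4: 2·1 = 2 ≡ 2 (mod 3)
Result: x^2 + 2x^4

f · g = x^2 + 2x^4


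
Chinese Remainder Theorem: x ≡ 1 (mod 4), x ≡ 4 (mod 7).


m₁ = 4, m₂ = 7, gcd = 1, so CRT applies. M = m₁·m₂ = 28
Let M₁ = M/m₁ = 7, M₂ = M/m₂ = 4
Find y₁ ≡ M₁⁻¹ (mod m₁): 7⁻¹ ≡ 3 (mod 4)
Find y₂ ≡ M₂⁻¹ (mod m₂): 4⁻¹ ≡ 2 (mod 7)
x = a₁·M₁·y₁ + a₂·M₂·y₂ = 1·7·3 + 4·4·2 = 53
Reduce mod 28: x ≡ 25
Check: 25 mod 4 = 1 ✓, 25 mod 7 = 4 ✓

x ≡ 25 (mod 28)


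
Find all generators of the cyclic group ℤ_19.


g generates ℤ_n iff gcd(g,n) = 1
Prime factors of 19: 19
Generators are g ∈ {1,...,18} not divisible by any of these primes.
Generators: {1, 2, 3, 4, 5, 6, 7, 8, 9, 10, 11, 12, 13, 14, 15, 16, 17, 18}
Number of generators = φ(19) = 18

Generators of ℤ_19 = {1, 2, 3, 4, 5, 6, 7, 8, 9, 10, 11, 12, 13, 14, 15, 16, 17, 18}


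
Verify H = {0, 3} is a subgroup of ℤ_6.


Subgroup test for H = {0, 3} in (ℤ_6, +):
(1) 0 ∈ H? Yes
(2) Closure: for all a,b ∈ H, (a+b) mod 6 ∈ H? Yes
(3) Inverses: for all a ∈ H, -a mod 6 ∈ H? Yes

Yes, H is a subgroup of ℤ_6


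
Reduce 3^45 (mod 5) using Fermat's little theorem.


Fermat's little theorem: if p is prime and gcd(a,p)=1, then a^(p-1) ≡ 1 (mod p)
p = 5 is prime, gcd(3,5) = 1
Reduce exponent: 45 mod 4 = 1
So 3^45 ≡ 3^1 (mod 5)
3^1 mod 5 = 3

3^45 ≡ 3 (mod 5)


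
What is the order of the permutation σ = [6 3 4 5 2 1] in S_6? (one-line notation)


Cycle decomposition: (1 6) (2 3 4 5)
Cycle lengths: 2, 4
Order = lcm(2, 4) = 4

ord(σ) = 4


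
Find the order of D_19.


|D_n| = 2n (n rotations and n reflections)
|D_19| = 2×19 = 38

|D_19| = 38


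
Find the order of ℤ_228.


ℤ_n has n elements.

|ℤ_228| = 228


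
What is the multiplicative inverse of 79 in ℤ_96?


Use the extended Euclidean algorithm to write 1 = 79·s + 96·t; then s mod 96 is the inverse.
Euclidean algorithm:
  79 = 0·96 + 79
  96 = 1·79 + 17
  79 = 4·17 + 11
  17 = 1·11 + 6
  11 = 1·6 + 5
  6 = 1·5 + 1
  5 = 5·1 + 0
gcd(79,96) = 1
Back-substitution gives: 79·(-17) + 96·(14) = 1
So 79⁻¹ ≡ -17 ≡ 79 (mod 96)
Check: 79 × 79 = 6241 ≡ 1 (mod 96) ✓

79⁻¹ ≡ 79 (mod 96)


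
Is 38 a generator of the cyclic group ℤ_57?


g generates ℤ_n iff gcd(g, n) = 1
gcd(38, 57) = 19
Since gcd = 19 ≠ 1, ⟨38⟩ has order 3 < 57, so 38 is not a generator.

No, 38 does not generate ℤ_57


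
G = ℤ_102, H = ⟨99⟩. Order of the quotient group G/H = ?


|⟨99⟩| = n / gcd(99, 102) = 102 / 3 = 34
H is normal (ℤ_102 is abelian).
|G/H| = |G| / |H| = 102 / 34 = 3

|G/H| = 3


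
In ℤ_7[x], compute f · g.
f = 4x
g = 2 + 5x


Expand and collect like terms; reduce coefficients mod 7:
x^0: 0·2 = 0 ≡ 0 (mod 7)
x^1: 0·5 + 4·2 = 8 ≡ 1 (mod 7)
x^2: 4·5 = 20 ≡ 6 (mod 7)
Result: x + 6x^2

f · g = x + 6x^2


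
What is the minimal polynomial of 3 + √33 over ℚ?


Let α = 3 + √33. Then α - 3 = √33, so (α - 3)² = 33, giving α² - 6α - 24 = 0. Degree 2 and α ∉ ℚ, so this is the minimal polynomial.

Minimal polynomial: x² - 6x - 24


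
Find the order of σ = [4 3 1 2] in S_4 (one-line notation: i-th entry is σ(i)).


Cycle decomposition: (1 4 2 3)
Cycle lengths: 4
Order = lcm(4) = 4

ord(σ) = 4


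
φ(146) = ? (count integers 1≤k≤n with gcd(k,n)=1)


Factor n: 146 = 2 × 73
φ(n) = n · ∏(1 - 1/p) over distinct primes p | n
φ(146) = 146 · (1 - 1/2) · (1 - 1/73) = 72

φ(146) = 72


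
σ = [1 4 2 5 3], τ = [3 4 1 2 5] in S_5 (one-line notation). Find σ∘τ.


σ∘τ: apply τ first, then σ
1 →τ 3 →σ 2
2 →τ 4 →σ 5
3 →τ 1 →σ 1
4 →τ 2 →σ 4
5 →τ 5 →σ 3

σ∘τ = [2 5 1 4 3]


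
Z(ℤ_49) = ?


Z(G) = {g ∈ G | gx = xg for all x ∈ G}
ℤ_49 is abelian, so Z(G) = G

Z(ℤ_49) = ℤ_49


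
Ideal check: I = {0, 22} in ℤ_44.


Check ideal conditions for I = {0, 22} in ℤ_44:
(1) I is an additive subgroup? Yes
(2) For r ∈ ℤ_44 and a ∈ I: r·a ∈ I? Yes

Yes, I is an ideal of ℤ_44


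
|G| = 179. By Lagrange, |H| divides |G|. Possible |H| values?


Lagrange's theorem: |H| divides |G|
|G| = 179
Divisors of 179: 1, 179

Possible subgroup orders: {1, 179}


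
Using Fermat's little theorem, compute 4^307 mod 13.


Fermat's little theorem: if p is prime and gcd(a,p)=1, then a^(p-1) ≡ 1 (mod p)
p = 13 is prime, gcd(4,13) = 1
Reduce exponent: 307 mod 12 = 7
So 4^307 ≡ 4^7 (mod 13)
4^7 mod 13 = 4

4^307 ≡ 4 (mod 13)


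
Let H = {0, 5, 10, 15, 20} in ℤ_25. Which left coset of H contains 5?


5 + H = {5 + h (mod 25) : h ∈ H}
5+0=5, 5+5=10, 5+10=15, 5+15=20, 5+20=0
5 + H = {0, 5, 10, 15, 20} = 0 + H

5 + H = {0, 5, 10, 15, 20}


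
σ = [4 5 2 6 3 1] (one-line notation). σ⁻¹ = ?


To find σ⁻¹, swap domain and range:
σ(1) = 4 → σ⁻¹(4) = 1
σ(2) = 5 → σ⁻¹(5) = 2
σ(3) = 2 → σ⁻¹(2) = 3
σ(4) = 6 → σ⁻¹(6) = 4
σ(5) = 3 → σ⁻¹(3) = 5
σ(6) = 1 → σ⁻¹(1) = 6

σ⁻¹ = [6 3 5 1 2 4]


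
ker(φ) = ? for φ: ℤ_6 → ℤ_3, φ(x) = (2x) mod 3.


Kernel = preimage of identity
ker(φ) = {x ∈ ℤ_6 : 2x ≡ 0 (mod 3)}. Since 3 | 6, φ is well-defined. The kernel is the cyclic subgroup ⟨3⟩ of ℤ_6 (order 2), i.e. {0, 3}

ker(φ) = {0, 3}


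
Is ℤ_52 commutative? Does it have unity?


ℤ_52 is a commutative ring with unity 1; 52 = 2×26 is composite, so 2·26 ≡ 0 gives zero divisors (not an integral domain)
Commutative: Yes
Integral domain: No
Has unity: Yes

ℤ_52: Commutative=Yes, Unity=Yes


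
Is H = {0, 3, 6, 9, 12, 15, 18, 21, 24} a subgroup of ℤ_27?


Subgroup test for H = {0, 3, 6, 9, 12, 15, 18, 21, 24} in (ℤ_27, +):
(1) 0 ∈ H? Yes
(2) Closure: for all a,b ∈ H, (a+b) mod 27 ∈ H? Yes
(3) Inverses: for all a ∈ H, -a mod 27 ∈ H? Yes

Yes, H is a subgroup of ℤ_27


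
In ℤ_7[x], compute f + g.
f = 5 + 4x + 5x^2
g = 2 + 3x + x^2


Add coefficients mod 7:
x^0: 5 + 2 = 0 (mod 7)
x^1: 4 + 3 = 0 (mod 7)
x^2: 5 + 1 = 6 (mod 7)
Result: 6x^2

f + g = 6x^2


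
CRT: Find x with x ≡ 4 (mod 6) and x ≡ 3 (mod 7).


m₁ = 6, m₂ = 7, gcd = 1, so CRT applies. M = m₁·m₂ = 42
Let M₁ = M/m₁ = 7, M₂ = M/m₂ = 6
Find y₁ ≡ M₁⁻¹ (mod m₁): 7⁻¹ ≡ 1 (mod 6)
Find y₂ ≡ M₂⁻¹ (mod m₂): 6⁻¹ ≡ 6 (mod 7)
x = a₁·M₁·y₁ + a₂·M₂·y₂ = 4·7·1 + 3·6·6 = 136
Reduce mod 42: x ≡ 10
Check: 10 mod 6 = 4 ✓, 10 mod 7 = 3 ✓

x ≡ 10 (mod 42)


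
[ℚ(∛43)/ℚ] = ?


∛43 has minimal polynomial x³ - 43 (irreducible over ℚ since 43 is not a perfect cube)

[ℚ(∛43)/ℚ] = 3


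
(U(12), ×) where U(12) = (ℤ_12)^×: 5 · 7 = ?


Operation: multiplication mod 12
5 · 7 = (a × b) mod 12 with a = 5, b = 7

5 · 7 = 11


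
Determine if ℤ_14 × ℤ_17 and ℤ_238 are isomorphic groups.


Comparing ℤ_14 × ℤ_17 and ℤ_238:
gcd(14,17) = 1, so ℤ_14 × ℤ_17 ≅ ℤ_238 (CRT)

Yes, ℤ_14 × ℤ_17 ≅ ℤ_238


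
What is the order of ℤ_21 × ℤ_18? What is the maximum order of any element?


|ℤ_21 × ℤ_18| = 21 × 18 = 378
Max element order = lcm(21,18) = 126
Cyclic? No (gcd=3)

|ℤ_21×ℤ_18| = 378, max element order = 126


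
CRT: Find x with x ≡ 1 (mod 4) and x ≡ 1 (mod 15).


m₁ = 4, m₂ = 15, gcd = 1, so CRT applies. M = m₁·m₂ = 60
Let M₁ = M/m₁ = 15, M₂ = M/m₂ = 4
Find y₁ ≡ M₁⁻¹ (mod m₁): 15⁻¹ ≡ 3 (mod 4)
Find y₂ ≡ M₂⁻¹ (mod m₂): 4⁻¹ ≡ 4 (mod 15)
x = a₁·M₁·y₁ + a₂·M₂·y₂ = 1·15·3 + 1·4·4 = 61
Reduce mod 60: x ≡ 1
Check: 1 mod 4 = 1 ✓, 1 mod 15 = 1 ✓

x ≡ 1 (mod 60)


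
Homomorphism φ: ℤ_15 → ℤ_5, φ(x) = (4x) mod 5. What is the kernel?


Kernel = preimage of identity
ker(φ) = {x ∈ ℤ_15 : 4x ≡ 0 (mod 5)}. Since 5 | 15, φ is well-defined. The kernel is the cyclic subgroup ⟨5⟩ of ℤ_15 (order 3), i.e. {0, 5, 10}

ker(φ) = {0, 5, 10}


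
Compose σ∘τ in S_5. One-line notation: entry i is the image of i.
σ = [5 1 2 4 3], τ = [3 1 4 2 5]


σ∘τ: apply τ first, then σ
1 →τ 3 →σ 2
2 →τ 1 →σ 5
3 →τ 4 →σ 4
4 →τ 2 →σ 1
5 →τ 5 →σ 3

σ∘τ = [2 5 4 1 3]


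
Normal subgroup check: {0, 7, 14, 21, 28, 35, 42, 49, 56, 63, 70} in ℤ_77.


H = {0, 7, 14, 21, 28, 35, 42, 49, 56, 63, 70} in ℤ_77
ℤ_77 is abelian; every subgroup of an abelian group is normal

Yes, normal subgroup


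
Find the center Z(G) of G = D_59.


Z(G) = {g ∈ G | gx = xg for all x ∈ G}
For odd n, Z(D_n) = {e}: no nontrivial rotation commutes with all reflections

Z(D_59) = {e}


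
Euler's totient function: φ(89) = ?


Factor n: 89 = 89
φ(n) = n · ∏(1 - 1/p) over distinct primes p | n
φ(89) = 89 · (1 - 1/89) = 88

φ(89) = 88


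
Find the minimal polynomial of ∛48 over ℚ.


∛48 satisfies x³ - 48 = 0, irreducible over ℚ (no rational root; 48 is not a perfect cube)

Minimal polynomial: x³ - 48


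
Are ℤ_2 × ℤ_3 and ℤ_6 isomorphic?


Comparing ℤ_2 × ℤ_3 and ℤ_6:
gcd(2,3) = 1, so ℤ_2 × ℤ_3 ≅ ℤ_6 (CRT)

Yes, ℤ_2 × ℤ_3 ≅ ℤ_6


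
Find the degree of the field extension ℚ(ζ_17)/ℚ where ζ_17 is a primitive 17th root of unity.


[ℚ(ζ_n):ℚ] = deg Φ_n(x) = φ(n). Here φ(17) = 16

[ℚ(ζ_17)/ℚ where ζ_17 is a primitive 17th root of unity] = 16


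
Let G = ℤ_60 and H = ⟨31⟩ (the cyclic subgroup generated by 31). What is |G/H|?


|⟨31⟩| = n / gcd(31, 60) = 60 / 1 = 60
H is normal (ℤ_60 is abelian).
|G/H| = |G| / |H| = 60 / 60 = 1

|G/H| = 1


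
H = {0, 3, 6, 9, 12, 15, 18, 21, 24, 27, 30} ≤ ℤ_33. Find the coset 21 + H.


21 + H = {21 + h (mod 33) : h ∈ H}
21+0=21, 21+3=24, 21+6=27, 21+9=30, 21+12=0, 21+15=3, 21+18=6, 21+21=9, 21+24=12, 21+27=15, 21+30=18
21 + H = {0, 3, 6, 9, 12, 15, 18, 21, 24, 27, 30} = 0 + H

21 + H = {0, 3, 6, 9, 12, 15, 18, 21, 24, 27, 30}


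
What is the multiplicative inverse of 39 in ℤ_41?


Use the extended Euclidean algorithm to write 1 = 39·s + 41·t; then s mod 41 is the inverse.
Euclidean algorithm:
  39 = 0·41 + 39
  41 = 1·39 + 2
  39 = 19·2 + 1
  2 = 2·1 + 0
gcd(39,41) = 1
Back-substitution gives: 39·(20) + 41·(-19) = 1
So 39⁻¹ ≡ 20 ≡ 20 (mod 41)
Check: 39 × 20 = 780 ≡ 1 (mod 41) ✓

39⁻¹ ≡ 20 (mod 41)


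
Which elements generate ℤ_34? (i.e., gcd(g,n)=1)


g generates ℤ_n iff gcd(g,n) = 1
Prime factors of 34: 2, 17
Generators are g ∈ {1,...,33} not divisible by any of these primes.
Generators: {1, 3, 5, 7, 9, 11, 13, 15, 19, 21, 23, 25, 27, 29, 31, 33}
Number of generators = φ(34) = 16

Generators of ℤ_34 = {1, 3, 5, 7, 9, 11, 13, 15, 19, 21, 23, 25, 27, 29, 31, 33}


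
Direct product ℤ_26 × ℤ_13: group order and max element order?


|ℤ_26 × ℤ_13| = 26 × 13 = 338
Max element order = lcm(26,13) = 26
Cyclic? No (gcd=13)

|ℤ_26×ℤ_13| = 338, max element order = 26


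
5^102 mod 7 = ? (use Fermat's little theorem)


Fermat's little theorem: if p is prime and gcd(a,p)=1, then a^(p-1) ≡ 1 (mod p)
p = 7 is prime, gcd(5,7) = 1
Reduce exponent: 102 mod 6 = 0
So 5^102 ≡ 5^0 (mod 7)
5^0 = 1

5^102 ≡ 1 (mod 7)


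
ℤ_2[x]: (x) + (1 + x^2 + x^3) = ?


Add coefficients mod 2:
x^0: 0 + 1 = 1 (mod 2)
x^1: 1 + 0 = 1 (mod 2)
x^2: 0 + 1 = 1 (mod 2)
x^3: 0 + 1 = 1 (mod 2)
Result: 1 + x + x^2 + x^3

f + g = 1 + x + x^2 + x^3


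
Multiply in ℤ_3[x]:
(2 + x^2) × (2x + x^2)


Expand and collect like terms; reduce coefficients mod 3:
x^0: 2·0 = 0 ≡ 0 (mod 3)
x^1: 2·2 + 0·0 = 4 ≡ 1 (mod 3)
x^2: 2·1 + 0·2 + 1·0 = 2 ≡ 2 (mod 3)
x^3: 0·1 + 1·2 = 2 ≡ 2 (mod 3)
x^4: 1·1 = 1 ≡ 1 (mod 3)
Result: x + 2x^2 + 2x^3 + x^4

f · g = x + 2x^2 + 2x^3 + x^4


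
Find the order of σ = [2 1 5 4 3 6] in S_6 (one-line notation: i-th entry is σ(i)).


Cycle decomposition: (1 2) (3 5)
Cycle lengths: 2, 2
Order = lcm(2, 2) = 2

ord(σ) = 2


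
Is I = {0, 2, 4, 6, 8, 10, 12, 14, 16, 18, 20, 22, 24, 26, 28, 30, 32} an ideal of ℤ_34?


Check ideal conditions for I = {0, 2, 4, 6, 8, 10, 12, 14, 16, 18, 20, 22, 24, 26, 28, 30, 32} in ℤ_34:
(1) I is an additive subgroup? Yes
(2) For r ∈ ℤ_34 and a ∈ I: r·a ∈ I? Yes

Yes, I is an ideal of ℤ_34


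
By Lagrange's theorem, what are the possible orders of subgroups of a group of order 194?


Lagrange's theorem: |H| divides |G|
|G| = 194
Divisors of 194: 1, 2, 97, 194

Possible subgroup orders: {1, 2, 97, 194}


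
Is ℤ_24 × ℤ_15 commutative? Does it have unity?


Direct product ring; commutative with unity (1,1); but (1,0)·(0,1) = (0,0) gives zero divisors, so not an integral domain
Commutative: Yes
Integral domain: No
Has unity: Yes

ℤ_24 × ℤ_15: Commutative=Yes, Unity=Yes


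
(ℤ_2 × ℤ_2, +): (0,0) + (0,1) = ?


Operation: componentwise addition mod (2, 2)
(0,0) + (0,1) = ((a₁+b₁) mod 2, (a₂+b₂) mod 2) with a = (0,0), b = (0,1)

(0,0) + (0,1) = (0,1)


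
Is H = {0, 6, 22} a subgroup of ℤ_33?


Subgroup test for H = {0, 6, 22} in (ℤ_33, +):
(1) 0 ∈ H? Yes
(2) Closure: for all a,b ∈ H, (a+b) mod 33 ∈ H? No  [counterexample: 6 + 6 = 12 ∉ H]
(3) Inverses: for all a ∈ H, -a mod 33 ∈ H? No

No, H is not a subgroup of ℤ_33


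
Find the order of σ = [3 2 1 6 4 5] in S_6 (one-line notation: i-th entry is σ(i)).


Cycle decomposition: (1 3) (4 6 5)
Cycle lengths: 2, 3
Order = lcm(2, 3) = 6

ord(σ) = 6


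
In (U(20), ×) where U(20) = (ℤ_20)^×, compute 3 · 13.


Operation: multiplication mod 20
3 · 13 = (a × b) mod 20 with a = 3, b = 13

3 · 13 = 19


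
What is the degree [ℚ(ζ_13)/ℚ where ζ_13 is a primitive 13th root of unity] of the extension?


[ℚ(ζ_n):ℚ] = deg Φ_n(x) = φ(n). Here φ(13) = 12

[ℚ(ζ_13)/ℚ where ζ_13 is a primitive 13th root of unity] = 12


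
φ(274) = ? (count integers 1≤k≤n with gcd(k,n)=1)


Factor n: 274 = 2 × 137
φ(n) = n · ∏(1 - 1/p) over distinct primes p | n
φ(274) = 274 · (1 - 1/2) · (1 - 1/137) = 136

φ(274) = 136


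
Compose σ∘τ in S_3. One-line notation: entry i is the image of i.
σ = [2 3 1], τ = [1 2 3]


σ∘τ: apply τ first, then σ
1 →τ 1 →σ 2
2 →τ 2 →σ 3
3 →τ 3 →σ 1

σ∘τ = [2 3 1]


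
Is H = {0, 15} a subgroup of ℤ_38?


Subgroup test for H = {0, 15} in (ℤ_38, +):
(1) 0 ∈ H? Yes
(2) Closure: for all a,b ∈ H, (a+b) mod 38 ∈ H? No  [counterexample: 15 + 15 = 30 ∉ H]
(3) Inverses: for all a ∈ H, -a mod 38 ∈ H? No

No, H is not a subgroup of ℤ_38


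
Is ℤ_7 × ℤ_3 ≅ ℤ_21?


Comparing ℤ_7 × ℤ_3 and ℤ_21:
gcd(7,3) = 1, so ℤ_7 × ℤ_3 ≅ ℤ_21 (CRT)

Yes, ℤ_7 × ℤ_3 ≅ ℤ_21


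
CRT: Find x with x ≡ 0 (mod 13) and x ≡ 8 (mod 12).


m₁ = 13, m₂ = 12, gcd = 1, so CRT applies. M = m₁·m₂ = 156
Let M₁ = M/m₁ = 12, M₂ = M/m₂ = 13
Find y₁ ≡ M₁⁻¹ (mod m₁): 12⁻¹ ≡ 12 (mod 13)
Find y₂ ≡ M₂⁻¹ (mod m₂): 13⁻¹ ≡ 1 (mod 12)
x = a₁·M₁·y₁ + a₂·M₂·y₂ = 0·12·12 + 8·13·1 = 104
Reduce mod 156: x ≡ 104
Check: 104 mod 13 = 0 ✓, 104 mod 12 = 8 ✓

x ≡ 104 (mod 156)


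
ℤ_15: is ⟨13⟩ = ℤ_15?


g generates ℤ_n iff gcd(g, n) = 1
gcd(13, 15) = 1
Since gcd = 1, 13 is a generator.

Yes, 13 generates ℤ_15


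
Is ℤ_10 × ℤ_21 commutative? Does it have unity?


Direct product ring; commutative with unity (1,1); but (1,0)·(0,1) = (0,0) gives zero divisors, so not an integral domain
Commutative: Yes
Integral domain: No
Has unity: Yes

ℤ_10 × ℤ_21: Commutative=Yes, Unity=Yes


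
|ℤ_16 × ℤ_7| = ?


|A × B| = |A| · |B|
|ℤ_16 × ℤ_7| = 16 × 7 = 112

|ℤ_16 × ℤ_7| = 112


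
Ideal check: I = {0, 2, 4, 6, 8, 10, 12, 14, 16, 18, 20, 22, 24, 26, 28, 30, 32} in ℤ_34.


Check ideal conditions for I = {0, 2, 4, 6, 8, 10, 12, 14, 16, 18, 20, 22, 24, 26, 28, 30, 32} in ℤ_34:
(1) I is an additive subgroup? Yes
(2) For r ∈ ℤ_34 and a ∈ I: r·a ∈ I? Yes

Yes, I is an ideal of ℤ_34


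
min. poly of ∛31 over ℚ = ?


∛31 satisfies x³ - 31 = 0, irreducible over ℚ (no rational root; 31 is not a perfect cube)

Minimal polynomial: x³ - 31


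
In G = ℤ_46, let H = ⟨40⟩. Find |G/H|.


|⟨40⟩| = n / gcd(40, 46) = 46 / 2 = 23
H is normal (ℤ_46 is abelian).
|G/H| = |G| / |H| = 46 / 23 = 2

|G/H| = 2


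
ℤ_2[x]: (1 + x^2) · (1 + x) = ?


Expand and collect like terms; reduce coefficients mod 2:
x^0: 1·1 = 1 ≡ 1 (mod 2)
x^1: 1·1 + 0·1 = 1 ≡ 1 (mod 2)
x^2: 0·1 + 1·1 = 1 ≡ 1 (mod 2)
x^3: 1·1 = 1 ≡ 1 (mod 2)
Result: 1 + x + x^2 + x^3

f · g = 1 + x + x^2 + x^3


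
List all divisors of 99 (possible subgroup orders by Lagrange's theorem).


Lagrange's theorem: |H| divides |G|
|G| = 99
Divisors of 99: 1, 3, 9, 11, 33, 99

Possible subgroup orders: {1, 3, 9, 11, 33, 99}


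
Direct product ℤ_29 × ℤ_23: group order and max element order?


|ℤ_29 × ℤ_23| = 29 × 23 = 667
Max element order = lcm(29,23) = 667
Cyclic? Yes (gcd=1)

|ℤ_29×ℤ_23| = 667, max element order = 667


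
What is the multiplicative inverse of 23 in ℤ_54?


Use the extended Euclidean algorithm to write 1 = 23·s + 54·t; then s mod 54 is the inverse.
Euclidean algorithm:
  23 = 0·54 + 23
  54 = 2·23 + 8
  23 = 2·8 + 7
  8 = 1·7 + 1
  7 = 7·1 + 0
gcd(23,54) = 1
Back-substitution gives: 23·(-7) + 54·(3) = 1
So 23⁻¹ ≡ -7 ≡ 47 (mod 54)
Check: 23 × 47 = 1081 ≡ 1 (mod 54) ✓

23⁻¹ ≡ 47 (mod 54)


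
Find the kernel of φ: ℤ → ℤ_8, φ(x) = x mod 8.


Kernel = preimage of identity
ker(φ) = {x ∈ ℤ : x ≡ 0 (mod 8)} = 8ℤ = {0, ±8, ±16, ...}

ker(φ) = 8ℤ


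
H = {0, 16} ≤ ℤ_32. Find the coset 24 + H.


24 + H = {24 + h (mod 32) : h ∈ H}
24+0=24, 24+16=8
24 + H = {8, 24} = 8 + H

24 + H = {8, 24}


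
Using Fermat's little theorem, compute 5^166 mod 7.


Fermat's little theorem: if p is prime and gcd(a,p)=1, then a^(p-1) ≡ 1 (mod p)
p = 7 is prime, gcd(5,7) = 1
Reduce exponent: 166 mod 6 = 4
So 5^166 ≡ 5^4 (mod 7)
5^4 mod 7 = 2

5^166 ≡ 2 (mod 7)


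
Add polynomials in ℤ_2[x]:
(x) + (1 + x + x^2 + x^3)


Add coefficients mod 2:
x^0: 0 + 1 = 1 (mod 2)
x^1: 1 + 1 = 0 (mod 2)
x^2: 0 + 1 = 1 (mod 2)
x^3: 0 + 1 = 1 (mod 2)
Result: 1 + x^2 + x^3

f + g = 1 + x^2 + x^3


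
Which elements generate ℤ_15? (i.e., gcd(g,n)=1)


g generates ℤ_n iff gcd(g,n) = 1
Checking each g ∈ {1,...,14}:
gcd(1,15) = 1
gcd(2,15) = 1
gcd(3,15) = 3
gcd(4,15) = 1
gcd(5,15) = 5
gcd(6,15) = 3
gcd(7,15) = 1
gcd(8,15) = 1
gcd(9,15) = 3
gcd(10,15) = 5
gcd(11,15) = 1
gcd(12,15) = 3
gcd(13,15) = 1
gcd(14,15) = 1
Generators: {1, 2, 4, 7, 8, 11, 13, 14}
Number of generators = φ(15) = 8

Generators of ℤ_15 = {1, 2, 4, 7, 8, 11, 13, 14}


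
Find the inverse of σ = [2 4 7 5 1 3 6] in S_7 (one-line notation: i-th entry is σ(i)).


To find σ⁻¹, swap domain and range:
σ(1) = 2 → σ⁻¹(2) = 1
σ(2) = 4 → σ⁻¹(4) = 2
σ(3) = 7 → σ⁻¹(7) = 3
σ(4) = 5 → σ⁻¹(5) = 4
σ(5) = 1 → σ⁻¹(1) = 5
σ(6) = 3 → σ⁻¹(3) = 6
σ(7) = 6 → σ⁻¹(6) = 7

σ⁻¹ = [5 1 6 2 4 7 3]


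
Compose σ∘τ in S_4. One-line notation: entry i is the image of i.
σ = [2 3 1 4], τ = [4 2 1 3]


σ∘τ: apply τ first, then σ
1 →τ 4 →σ 4
2 →τ 2 →σ 3
3 →τ 1 →σ 2
4 →τ 3 →σ 1

σ∘τ = [4 3 2 1]


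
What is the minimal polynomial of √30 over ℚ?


√30 satisfies x² - 30 = 0, irreducible over ℚ since 30 is squarefree

Minimal polynomial: x² - 30


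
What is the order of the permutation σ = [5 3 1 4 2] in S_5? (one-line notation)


Cycle decomposition: (1 5 2 3)
Cycle lengths: 4
Order = lcm(4) = 4

ord(σ) = 4


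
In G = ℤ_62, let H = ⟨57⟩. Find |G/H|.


|⟨57⟩| = n / gcd(57, 62) = 62 / 1 = 62
H is normal (ℤ_62 is abelian).
|G/H| = |G| / |H| = 62 / 62 = 1

|G/H| = 1


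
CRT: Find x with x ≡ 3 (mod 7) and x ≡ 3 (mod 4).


m₁ = 7, m₂ = 4, gcd = 1, so CRT applies. M = m₁·m₂ = 28
Let M₁ = M/m₁ = 4, M₂ = M/m₂ = 7
Find y₁ ≡ M₁⁻¹ (mod m₁): 4⁻¹ ≡ 2 (mod 7)
Find y₂ ≡ M₂⁻¹ (mod m₂): 7⁻¹ ≡ 3 (mod 4)
x = a₁·M₁·y₁ + a₂·M₂·y₂ = 3·4·2 + 3·7·3 = 87
Reduce mod 28: x ≡ 3
Check: 3 mod 7 = 3 ✓, 3 mod 4 = 3 ✓

x ≡ 3 (mod 28)


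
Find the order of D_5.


|D_n| = 2n (n rotations and n reflections)
|D_5| = 2×5 = 10

|D_5| = 10


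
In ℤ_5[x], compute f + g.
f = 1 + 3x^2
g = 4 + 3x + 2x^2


Add coefficients mod 5:
x^0: 1 + 4 = 0 (mod 5)
x^1: 0 + 3 = 3 (mod 5)
x^2: 3 + 2 = 0 (mod 5)
Result: 3x

f + g = 3x


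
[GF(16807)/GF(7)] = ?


GF(16807) = GF(7^5), so the extension degree is 5

[GF(16807)/GF(7)] = 5


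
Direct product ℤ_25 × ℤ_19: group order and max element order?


|ℤ_25 × ℤ_19| = 25 × 19 = 475
Max element order = lcm(25,19) = 475
Cyclic? Yes (gcd=1)

|ℤ_25×ℤ_19| = 475, max element order = 475


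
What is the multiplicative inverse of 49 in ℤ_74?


Use the extended Euclidean algorithm to write 1 = 49·s + 74·t; then s mod 74 is the inverse.
Euclidean algorithm:
  49 = 0·74 + 49
  74 = 1·49 + 25
  49 = 1·25 + 24
  25 = 1·24 + 1
  24 = 24·1 + 0
gcd(49,74) = 1
Back-substitution gives: 49·(-3) + 74·(2) = 1
So 49⁻¹ ≡ -3 ≡ 71 (mod 74)
Check: 49 × 71 = 3479 ≡ 1 (mod 74) ✓

49⁻¹ ≡ 71 (mod 74)


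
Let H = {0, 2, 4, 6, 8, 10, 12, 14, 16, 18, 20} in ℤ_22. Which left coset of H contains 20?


20 + H = {20 + h (mod 22) : h ∈ H}
20+0=20, 20+2=0, 20+4=2, 20+6=4, 20+8=6, 20+10=8, 20+12=10, 20+14=12, 20+16=14, 20+18=16, 20+20=18
20 + H = {0, 2, 4, 6, 8, 10, 12, 14, 16, 18, 20} = 0 + H

20 + H = {0, 2, 4, 6, 8, 10, 12, 14, 16, 18, 20}


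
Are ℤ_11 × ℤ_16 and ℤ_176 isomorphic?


Comparing ℤ_11 × ℤ_16 and ℤ_176:
gcd(11,16) = 1, so ℤ_11 × ℤ_16 ≅ ℤ_176 (CRT)

Yes, ℤ_11 × ℤ_16 ≅ ℤ_176


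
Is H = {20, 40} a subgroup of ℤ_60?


Subgroup test for H = {20, 40} in (ℤ_60, +):
(1) 0 ∈ H? No
(2) Closure: for all a,b ∈ H, (a+b) mod 60 ∈ H? No  [counterexample: 20 + 40 = 0 ∉ H]
(3) Inverses: for all a ∈ H, -a mod 60 ∈ H? Yes

No, H is not a subgroup of ℤ_60


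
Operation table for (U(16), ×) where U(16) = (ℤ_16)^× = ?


Elements: {1, 3, 5, 7, 9, 11, 13, 15}
Operation: multiplication mod 16
Entry (a, b) = (a × b) mod 16

Cayley table:
   |  1 |  3 |  5 |  7 |  9 | 11 | 13 | 15
 1 |  1 |  3 |  5 |  7 |  9 | 11 | 13 | 15
 3 |  3 |  9 | 15 |  5 | 11 |  1 |  7 | 13
 5 |  5 | 15 |  9 |  3 | 13 |  7 |  1 | 11
 7 |  7 |  5 |  3 |  1 | 15 | 13 | 11 |  9
 9 |  9 | 11 | 13 | 15 |  1 |  3 |  5 |  7
11 | 11 |  1 |  7 | 13 |  3 |  9 | 15 |  5
13 | 13 |  7 |  1 | 11 |  5 | 15 |  9 |  3
15 | 15 | 13 | 11 |  9 |  7 |  5 |  3 |  1


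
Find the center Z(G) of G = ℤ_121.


Z(G) = {g ∈ G | gx = xg for all x ∈ G}
ℤ_121 is abelian, so Z(G) = G

Z(ℤ_121) = ℤ_121


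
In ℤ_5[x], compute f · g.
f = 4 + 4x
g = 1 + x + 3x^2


Expand and collect like terms; reduce coefficients mod 5:
x^0: 4·1 = 4 ≡ 4 (mod 5)
x^1: 4·1 + 4·1 = 8 ≡ 3 (mod 5)
x^2: 4·3 + 4·1 = 16 ≡ 1 (mod 5)
x^3: 4·3 = 12 ≡ 2 (mod 5)
Result: 4 + 3x + x^2 + 2x^3

f · g = 4 + 3x + x^2 + 2x^3


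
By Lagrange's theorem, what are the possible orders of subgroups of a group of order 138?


Lagrange's theorem: |H| divides |G|
|G| = 138
Divisors of 138: 1, 2, 3, 6, 23, 46, 69, 138

Possible subgroup orders: {1, 2, 3, 6, 23, 46, 69, 138}


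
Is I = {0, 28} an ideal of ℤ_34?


Check ideal conditions for I = {0, 28} in ℤ_34:
(1) I is an additive subgroup? No
(2) For r ∈ ℤ_34 and a ∈ I: r·a ∈ I? No  [counterexample: r=2, a=28, r·a mod 34 = 22 ∉ I]

No, I is not an ideal of ℤ_34


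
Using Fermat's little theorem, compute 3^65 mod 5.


Fermat's little theorem: if p is prime and gcd(a,p)=1, then a^(p-1) ≡ 1 (mod p)
p = 5 is prime, gcd(3,5) = 1
Reduce exponent: 65 mod 4 = 1
So 3^65 ≡ 3^1 (mod 5)
3^1 mod 5 = 3

3^65 ≡ 3 (mod 5)


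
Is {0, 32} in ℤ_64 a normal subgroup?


H = {0, 32} in ℤ_64
ℤ_64 is abelian; every subgroup of an abelian group is normal

Yes, normal subgroup


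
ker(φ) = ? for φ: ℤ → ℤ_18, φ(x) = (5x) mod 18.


Kernel = preimage of identity
ker(φ) = {x ∈ ℤ : 5x ≡ 0 (mod 18)}. gcd(5,18) = 1, so 5x ≡ 0 (mod 18) ⟺ x ≡ 0 (mod 18/1 = 18). Hence ker(φ) = 18ℤ

ker(φ) = 18ℤ


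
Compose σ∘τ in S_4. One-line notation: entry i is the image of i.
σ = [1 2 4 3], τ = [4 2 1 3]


σ∘τ: apply τ first, then σ
1 →τ 4 →σ 3
2 →τ 2 →σ 2
3 →τ 1 →σ 1
4 →τ 3 →σ 4

σ∘τ = [3 2 1 4]


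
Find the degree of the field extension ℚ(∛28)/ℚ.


∛28 has minimal polynomial x³ - 28 (irreducible over ℚ since 28 is not a perfect cube)

[ℚ(∛28)/ℚ] = 3


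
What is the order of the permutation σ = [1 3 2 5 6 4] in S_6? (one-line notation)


Cycle decomposition: (2 3) (4 5 6)
Cycle lengths: 2, 3
Order = lcm(2, 3) = 6

ord(σ) = 6


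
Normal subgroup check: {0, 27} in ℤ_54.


H = {0, 27} in ℤ_54
ℤ_54 is abelian; every subgroup of an abelian group is normal

Yes, normal subgroup


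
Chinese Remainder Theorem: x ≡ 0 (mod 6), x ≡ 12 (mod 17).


m₁ = 6, m₂ = 17, gcd = 1, so CRT applies. M = m₁·m₂ = 102
Let M₁ = M/m₁ = 17, M₂ = M/m₂ = 6
Find y₁ ≡ M₁⁻¹ (mod m₁): 17⁻¹ ≡ 5 (mod 6)
Find y₂ ≡ M₂⁻¹ (mod m₂): 6⁻¹ ≡ 3 (mod 17)
x = a₁·M₁·y₁ + a₂·M₂·y₂ = 0·17·5 + 12·6·3 = 216
Reduce mod 102: x ≡ 12
Check: 12 mod 6 = 0 ✓, 12 mod 17 = 12 ✓

x ≡ 12 (mod 102)


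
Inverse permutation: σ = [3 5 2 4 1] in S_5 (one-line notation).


To find σ⁻¹, swap domain and range:
σ(1) = 3 → σ⁻¹(3) = 1
σ(2) = 5 → σ⁻¹(5) = 2
σ(3) = 2 → σ⁻¹(2) = 3
σ(4) = 4 → σ⁻¹(4) = 4
σ(5) = 1 → σ⁻¹(1) = 5

σ⁻¹ = [5 3 1 4 2]


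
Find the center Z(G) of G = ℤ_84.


Z(G) = {g ∈ G | gx = xg for all x ∈ G}
ℤ_84 is abelian, so Z(G) = G

Z(ℤ_84) = ℤ_84


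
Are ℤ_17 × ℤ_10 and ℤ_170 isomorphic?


Comparing ℤ_17 × ℤ_10 and ℤ_170:
gcd(17,10) = 1, so ℤ_17 × ℤ_10 ≅ ℤ_170 (CRT)

Yes, ℤ_17 × ℤ_10 ≅ ℤ_170


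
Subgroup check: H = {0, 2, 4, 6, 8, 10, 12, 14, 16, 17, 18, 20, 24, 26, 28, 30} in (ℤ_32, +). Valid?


Subgroup test for H = {0, 2, 4, 6, 8, 10, 12, 14, 16, 17, 18, 20, 24, 26, 28, 30} in (ℤ_32, +):
(1) 0 ∈ H? Yes
(2) Closure: for all a,b ∈ H, (a+b) mod 32 ∈ H? No  [counterexample: 2 + 17 = 19 ∉ H]
(3) Inverses: for all a ∈ H, -a mod 32 ∈ H? No

No, H is not a subgroup of ℤ_32


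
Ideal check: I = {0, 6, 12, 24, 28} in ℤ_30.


Check ideal conditions for I = {0, 6, 12, 24, 28} in ℤ_30:
(1) I is an additive subgroup? No
(2) For r ∈ ℤ_30 and a ∈ I: r·a ∈ I? No  [counterexample: r=2, a=24, r·a mod 30 = 18 ∉ I]

No, I is not an ideal of ℤ_30


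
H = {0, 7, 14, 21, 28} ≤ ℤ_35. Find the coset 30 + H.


30 + H = {30 + h (mod 35) : h ∈ H}
30+0=30, 30+7=2, 30+14=9, 30+21=16, 30+28=23
30 + H = {2, 9, 16, 23, 30} = 2 + H

30 + H = {2, 9, 16, 23, 30}


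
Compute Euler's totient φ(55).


Factor n: 55 = 5 × 11
φ(n) = n · ∏(1 - 1/p) over distinct primes p | n
φ(55) = 55 · (1 - 1/5) · (1 - 1/11) = 40

φ(55) = 40


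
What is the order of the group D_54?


|D_n| = 2n (n rotations and n reflections)
|D_54| = 2×54 = 108

|D_54| = 108


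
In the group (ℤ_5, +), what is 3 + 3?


Operation: addition mod 5
3 + 3 = (a + b) mod 5 with a = 3, b = 3

3 + 3 = 1


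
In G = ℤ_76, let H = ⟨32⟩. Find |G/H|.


|⟨32⟩| = n / gcd(32, 76) = 76 / 4 = 19
H is normal (ℤ_76 is abelian).
|G/H| = |G| / |H| = 76 / 19 = 4

|G/H| = 4


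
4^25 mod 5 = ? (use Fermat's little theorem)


Fermat's little theorem: if p is prime and gcd(a,p)=1, then a^(p-1) ≡ 1 (mod p)
p = 5 is prime, gcd(4,5) = 1
Reduce exponent: 25 mod 4 = 1
So 4^25 ≡ 4^1 (mod 5)
4^1 mod 5 = 4

4^25 ≡ 4 (mod 5)


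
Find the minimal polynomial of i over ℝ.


i satisfies x² + 1 = 0, irreducible over ℝ

Minimal polynomial: x² + 1


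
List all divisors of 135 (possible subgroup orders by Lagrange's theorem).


Lagrange's theorem: |H| divides |G|
|G| = 135
Divisors of 135: 1, 3, 5, 9, 15, 27, 45, 135

Possible subgroup orders: {1, 3, 5, 9, 15, 27, 45, 135}
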